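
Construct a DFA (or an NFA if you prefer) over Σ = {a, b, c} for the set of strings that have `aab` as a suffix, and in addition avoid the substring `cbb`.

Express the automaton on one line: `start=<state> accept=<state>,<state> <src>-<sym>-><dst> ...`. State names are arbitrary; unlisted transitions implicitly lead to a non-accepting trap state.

start=S0 accept=S5 S0-a->S1 S0-b->S0 S0-c->S2 S1-a->S3 S1-b->S0 S1-c->S2 S2-a->S1 S2-b->S4 S2-c->S2 S3-a->S3 S3-b->S5 S3-c->S2 S4-a->S1 S4-b->S6 S4-c->S2 S5-a->S1 S5-b->S0 S5-c->S2 S6-a->S7 S6-b->S6 S6-c->S6 S7-a->S8 S7-b->S6 S7-c->S6 S8-a->S8 S8-b->S9 S8-c->S6 S9-a->S7 S9-b->S6 S9-c->S6

Handle the two conditions separately and then intersect. The first has 4 states tracking how much of the suffix `aab` has currently been matched; the second has 4 states tracking partial matches of the forbidden pattern `cbb`. A product state is a pair (one from each), accepting exactly when both do.
        a   b   c  
>  S0   S1  S0  S2 
   S1   S3  S0  S2 
   S2   S1  S4  S2 
   S3   S3  S5  S2 
   S4   S1  S6  S2 
 * S5   S1  S0  S2 
   S6   S7  S6  S6 
   S7   S8  S6  S6 
   S8   S8  S9  S6 
   S9   S7  S6  S6 
(> = start, * = accepting)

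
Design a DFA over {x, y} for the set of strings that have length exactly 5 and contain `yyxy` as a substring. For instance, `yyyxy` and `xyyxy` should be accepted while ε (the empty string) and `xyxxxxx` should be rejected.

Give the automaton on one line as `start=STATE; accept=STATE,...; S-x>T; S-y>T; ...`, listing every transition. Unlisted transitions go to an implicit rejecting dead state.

Handle the two conditions separately and then intersect. The first has 7 states tracking the input length, saturating at 6; the second has 5 states tracking whether and how much of `yyxy` has been seen. A product state is a pair (one from each), accepting exactly when both do. After merging equivalent states the machine shrinks.
          x    y  
>  s0     s1   s2 
   s1     s3   s4 
   s2     s3   s5 
   s3     s3   s3 
   s4     s3   s6 
   s5     s7   s6 
   s6     s8   s3 
   s7     s3   s9 
   s8     s3  s10 
   s9    s10  s10 
 * s10    s3   s3 
(> = start, * = accepting)

start=s0; accept=s10; s0-x>s1; s0-y>s2; s1-x>s3; s1-y>s4; s2-x>s3; s2-y>s5; s3-x>s3; s3-y>s3; s4-x>s3; s4-y>s6; s5-x>s7; s5-y>s6; s6-x>s8; s6-y>s3; s7-x>s3; s7-y>s9; s8-x>s3; s8-y>s10; s9-x>s10; s9-y>s10; s10-x>s3; s10-y>s3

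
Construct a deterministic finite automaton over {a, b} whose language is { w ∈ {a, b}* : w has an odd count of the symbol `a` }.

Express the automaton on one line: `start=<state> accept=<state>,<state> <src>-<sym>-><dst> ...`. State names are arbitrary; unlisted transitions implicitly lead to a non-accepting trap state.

start=q0 accept=q1 q0-a->q1 q0-b->q0 q1-a->q0 q1-b->q1

Keep the running count of `a`s modulo 2: each `a` advances along the cycle q0 → q1 → q0 while other symbols loop. Accept at q1.
With 2 states:
        a   b  
>  q0   q1  q0 
 * q1   q0  q1 
(> = start, * = accepting)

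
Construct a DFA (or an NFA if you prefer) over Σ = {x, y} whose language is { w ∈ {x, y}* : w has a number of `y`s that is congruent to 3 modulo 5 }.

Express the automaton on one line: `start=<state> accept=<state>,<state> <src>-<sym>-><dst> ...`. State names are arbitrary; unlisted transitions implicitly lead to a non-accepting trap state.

Keep the running count of `y`s modulo 5: each `y` advances along the cycle q0 → q1 → q2 → q3 → q4 → q0 while other symbols loop. Accept at q3.
5 states suffice.
        x   y  
>  q0   q0  q1 
   q1   q1  q2 
   q2   q2  q3 
 * q3   q3  q4 
   q4   q4  q0 
(> = start, * = accepting)

start=q0 accept=q3 q0-x->q0 q0-y->q1 q1-x->q1 q1-y->q2 q2-x->q2 q2-y->q3 q3-x->q3 q3-y->q4 q4-x->q4 q4-y->q0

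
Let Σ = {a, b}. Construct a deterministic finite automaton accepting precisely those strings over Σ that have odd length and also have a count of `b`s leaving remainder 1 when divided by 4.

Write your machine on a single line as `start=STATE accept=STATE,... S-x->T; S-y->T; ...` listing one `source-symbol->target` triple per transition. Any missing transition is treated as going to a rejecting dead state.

start=s0; accept=s2; s0-a->s1; s0-b->s2; s1-a->s0; s1-b->s3; s2-a->s3; s2-b->s4; s3-a->s2; s3-b->s5; s4-a->s5; s4-b->s6; s5-a->s4; s5-b->s7; s6-a->s7; s6-b->s0; s7-a->s6; s7-b->s1

Handle the two conditions separately and then intersect. The first has 2 states tracking the input length modulo 2; the second has 4 states tracking the count of `b`s modulo 4. A product state is a pair (one from each), accepting exactly when both do.
An 8-state machine:
        a   b  
>  s0   s1  s2 
   s1   s0  s3 
 * s2   s3  s4 
   s3   s2  s5 
   s4   s5  s6 
   s5   s4  s7 
   s6   s7  s0 
   s7   s6  s1 
(> = start, * = accepting)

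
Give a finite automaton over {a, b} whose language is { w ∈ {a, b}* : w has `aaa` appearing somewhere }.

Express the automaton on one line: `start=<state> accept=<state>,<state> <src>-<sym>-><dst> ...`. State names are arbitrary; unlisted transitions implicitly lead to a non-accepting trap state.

start=s0 accept=s3 s0-a->s1 s0-b->s0 s1-a->s2 s1-b->s0 s2-a->s3 s2-b->s0 s3-a->s3 s3-b->s3

States s0..s2 record the length of the longest prefix of `aaa` that matches the current input suffix. Reaching s3 means `aaa` has been seen, and we stay there forever. Accept from s3.
With 4 states:
        a   b  
>  s0   s1  s0 
   s1   s2  s0 
   s2   s3  s0 
 * s3   s3  s3 
(> = start, * = accepting)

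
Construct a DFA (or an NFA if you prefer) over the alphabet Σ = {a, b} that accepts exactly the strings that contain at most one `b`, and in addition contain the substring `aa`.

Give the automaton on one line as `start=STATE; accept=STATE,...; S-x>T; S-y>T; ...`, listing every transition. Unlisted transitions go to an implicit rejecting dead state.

Handle the two conditions separately and then intersect. The first has 3 states tracking the count of `b`s, saturating at 2; the second has 3 states tracking whether and how much of `aa` has been seen. A product state is a pair (one from each), accepting exactly when both do.
        a   b  
>  q0   q1  q2 
   q1   q3  q2 
   q2   q4  q5 
 * q3   q3  q6 
   q4   q6  q5 
   q5   q7  q5 
 * q6   q6  q8 
   q7   q8  q5 
   q8   q8  q8 
(> = start, * = accepting)

start=q0; accept=q3,q6; q0-a>q1; q0-b>q2; q1-a>q3; q1-b>q2; q2-a>q4; q2-b>q5; q3-a>q3; q3-b>q6; q4-a>q6; q4-b>q5; q5-a>q7; q5-b>q5; q6-a>q6; q6-b>q8; q7-a>q8; q7-b>q5; q8-a>q8; q8-b>q8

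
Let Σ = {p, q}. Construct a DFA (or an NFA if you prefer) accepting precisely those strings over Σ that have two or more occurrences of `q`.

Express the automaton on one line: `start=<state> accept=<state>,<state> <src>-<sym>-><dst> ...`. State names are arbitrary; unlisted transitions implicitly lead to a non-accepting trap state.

Only the number of `q`s matters, and only up to 3. Make a chain A → B → C → D advanced by each `q` (with D absorbing); every other symbol self-loops. The accepting set is {C, D}.
A 4-state machine:
       p  q 
>  A   A  B 
   B   B  C 
 * C   C  D 
 * D   D  D 
(> = start, * = accepting)

start=A accept=C,D A-p->A A-q->B B-p->B B-q->C C-p->C C-q->D D-p->D D-q->D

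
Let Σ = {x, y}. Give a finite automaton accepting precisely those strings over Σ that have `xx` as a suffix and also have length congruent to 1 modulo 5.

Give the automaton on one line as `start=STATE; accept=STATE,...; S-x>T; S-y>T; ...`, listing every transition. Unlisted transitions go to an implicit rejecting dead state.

start=A; accept=O; A-x>B; A-y>C; B-x>D; B-y>E; C-x>F; C-y>E; D-x>G; D-y>H; E-x>I; E-y>H; F-x>G; F-y>H; G-x>J; G-y>K; H-x>L; H-y>K; I-x>J; I-y>K; J-x>M; J-y>A; K-x>N; K-y>A; L-x>M; L-y>A; M-x>O; M-y>C; N-x>O; N-y>C; O-x>D; O-y>E

Run two small machines in parallel and take their product. The first has 3 states tracking how much of the suffix `xx` has currently been matched; the second has 5 states tracking the input length modulo 5. A product state is a pair (one from each), accepting exactly when both do.
A 15-state machine:
       x  y 
>  A   B  C 
   B   D  E 
   C   F  E 
   D   G  H 
   E   I  H 
   F   G  H 
   G   J  K 
   H   L  K 
   I   J  K 
   J   M  A 
   K   N  A 
   L   M  A 
   M   O  C 
   N   O  C 
 * O   D  E 
(> = start, * = accepting)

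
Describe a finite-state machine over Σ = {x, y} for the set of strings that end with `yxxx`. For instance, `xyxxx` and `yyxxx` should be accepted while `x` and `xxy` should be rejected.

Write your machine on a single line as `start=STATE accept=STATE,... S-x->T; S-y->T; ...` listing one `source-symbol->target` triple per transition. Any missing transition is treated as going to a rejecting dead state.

Remember how much of `yxxx` the current input suffix matches. State q0 means no match yet; q1 means the last symbol is `y`; q2 means the last 2 symbols are `yx`; q3 means the last 3 symbols are `yxx`; q4 means the last 4 symbols are `yxxx`. Only q4 accepts. On a mismatch, fall back to the longest proper suffix that is still a prefix of `yxxx`.
5 states suffice.
        x   y  
>  q0   q0  q1 
   q1   q2  q1 
   q2   q3  q1 
   q3   q4  q1 
 * q4   q0  q1 
(> = start, * = accepting)

start=q0; accept=q4; q0-x->q0; q0-y->q1; q1-x->q2; q1-y->q1; q2-x->q3; q2-y->q1; q3-x->q4; q3-y->q1; q4-x->q0; q4-y->q1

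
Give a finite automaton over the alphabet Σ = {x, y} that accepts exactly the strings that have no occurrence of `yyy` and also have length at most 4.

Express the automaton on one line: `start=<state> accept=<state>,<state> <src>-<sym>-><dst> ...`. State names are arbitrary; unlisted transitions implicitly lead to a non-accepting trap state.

Handle the two conditions separately and then intersect. One (4 states) tracks partial matches of the forbidden pattern `yyy`; the other (6 states) tracks the input length, saturating at 5. Each combined state is a pair, one component from each; accept when both components accept. After merging equivalent states the machine shrinks.
        x   y  
>* q0   q1  q2 
 * q1   q3  q4 
 * q2   q3  q5 
 * q3   q6  q6 
 * q4   q6  q7 
 * q5   q6  q8 
 * q6   q9  q9 
 * q7   q9  q8 
   q8   q8  q8 
 * q9   q8  q8 
(> = start, * = accepting)

start=q0 accept=q0,q1,q2,q3,q4,q5,q6,q7,q9 q0-x->q1 q0-y->q2 q1-x->q3 q1-y->q4 q2-x->q3 q2-y->q5 q3-x->q6 q3-y->q6 q4-x->q6 q4-y->q7 q5-x->q6 q5-y->q8 q6-x->q9 q6-y->q9 q7-x->q9 q7-y->q8 q8-x->q8 q8-y->q8 q9-x->q8 q9-y->q8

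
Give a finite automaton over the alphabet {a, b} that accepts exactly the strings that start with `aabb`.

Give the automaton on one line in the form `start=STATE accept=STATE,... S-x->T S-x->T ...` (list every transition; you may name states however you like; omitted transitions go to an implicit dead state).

Walk along `aabb` while the input agrees: from s0 take `a` to s1, and so on. Any deviation drops to the rejecting sink s5. Once s4 is reached the prefix is confirmed and every continuation is accepted.
With 6 states:
        a   b  
>  s0   s1  s5 
   s1   s2  s5 
   s2   s5  s3 
   s3   s5  s4 
 * s4   s4  s4 
   s5   s5  s5 
(> = start, * = accepting)

start=s0 accept=s4 s0-a->s1 s0-b->s5 s1-a->s2 s1-b->s5 s2-a->s5 s2-b->s3 s3-a->s5 s3-b->s4 s4-a->s4 s4-b->s4 s5-a->s5 s5-b->s5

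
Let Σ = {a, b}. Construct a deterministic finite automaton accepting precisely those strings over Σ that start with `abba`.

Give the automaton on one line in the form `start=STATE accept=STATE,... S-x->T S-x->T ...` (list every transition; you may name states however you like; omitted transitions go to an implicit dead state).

start=q0 accept=q4 q0-a->q1 q0-b->q5 q1-a->q5 q1-b->q2 q2-a->q5 q2-b->q3 q3-a->q4 q3-b->q5 q4-a->q4 q4-b->q4 q5-a->q5 q5-b->q5

Walk along `abba` while the input agrees: from q0 take `a` to q1, and so on. Any deviation drops to the rejecting sink q5. Once q4 is reached the prefix is confirmed and every continuation is accepted.
A 6-state machine:
        a   b  
>  q0   q1  q5 
   q1   q5  q2 
   q2   q5  q3 
   q3   q4  q5 
 * q4   q4  q4 
   q5   q5  q5 
(> = start, * = accepting)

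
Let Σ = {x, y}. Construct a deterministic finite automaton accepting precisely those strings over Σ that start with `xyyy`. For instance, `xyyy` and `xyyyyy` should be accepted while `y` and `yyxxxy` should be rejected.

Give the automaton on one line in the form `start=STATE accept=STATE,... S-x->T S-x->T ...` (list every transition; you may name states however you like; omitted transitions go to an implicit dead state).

Check the first 4 symbols one by one: S0 through S3 record how many have matched `xyyy` so far; any wrong symbol goes to the dead state S5. After all 4 match we enter the accepting sink S4.
        x   y  
>  S0   S1  S5 
   S1   S5  S2 
   S2   S5  S3 
   S3   S5  S4 
 * S4   S4  S4 
   S5   S5  S5 
(> = start, * = accepting)

start=S0 accept=S4 S0-x->S1 S0-y->S5 S1-x->S5 S1-y->S2 S2-x->S5 S2-y->S3 S3-x->S5 S3-y->S4 S4-x->S4 S4-y->S4 S5-x->S5 S5-y->S5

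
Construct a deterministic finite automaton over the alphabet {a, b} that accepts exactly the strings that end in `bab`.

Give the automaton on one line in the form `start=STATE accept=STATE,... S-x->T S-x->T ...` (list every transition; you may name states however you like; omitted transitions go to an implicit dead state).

Let each state record the length of the longest suffix of the input read so far that is also a prefix of `bab`. q1 means the last symbol is `b`; q2 means the last 2 symbols are `ba`; q3 means the last 3 symbols are `bab`. Accept only at q3, where the string currently ends in `bab`.
4 states suffice.
        a   b  
>  q0   q0  q1 
   q1   q2  q1 
   q2   q0  q3 
 * q3   q2  q1 
(> = start, * = accepting)

start=q0 accept=q3 q0-a->q0 q0-b->q1 q1-a->q2 q1-b->q1 q2-a->q0 q2-b->q3 q3-a->q2 q3-b->q1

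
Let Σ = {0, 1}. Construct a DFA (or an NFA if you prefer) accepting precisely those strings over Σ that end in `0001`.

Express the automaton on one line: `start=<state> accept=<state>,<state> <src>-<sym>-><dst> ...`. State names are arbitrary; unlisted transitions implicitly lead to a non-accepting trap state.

Let each state record the length of the longest suffix of the input read so far that is also a prefix of `0001`. q1 means the last symbol is `0`; q2 means the last 2 symbols are `00`; q3 means the last 3 symbols are `000`; q4 means the last 4 symbols are `0001`. Accept only at q4, where the string currently ends in `0001`.
With 5 states:
        0   1  
>  q0   q1  q0 
   q1   q2  q0 
   q2   q3  q0 
   q3   q3  q4 
 * q4   q1  q0 
(> = start, * = accepting)

start=q0 accept=q4 q0-0->q1 q0-1->q0 q1-0->q2 q1-1->q0 q2-0->q3 q2-1->q0 q3-0->q3 q3-1->q4 q4-0->q1 q4-1->q0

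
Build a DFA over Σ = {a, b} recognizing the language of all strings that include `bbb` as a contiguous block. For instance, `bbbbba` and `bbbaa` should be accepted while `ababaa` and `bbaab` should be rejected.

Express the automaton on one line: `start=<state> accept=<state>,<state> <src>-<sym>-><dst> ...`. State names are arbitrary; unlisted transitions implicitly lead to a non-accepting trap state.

start=s0 accept=s3 s0-a->s0 s0-b->s1 s1-a->s0 s1-b->s2 s2-a->s0 s2-b->s3 s3-a->s3 s3-b->s3

States s0..s2 record the length of the longest prefix of `bbb` that matches the current input suffix. Reaching s3 means `bbb` has been seen, and we stay there forever. Accept from s3.
4 states suffice.
        a   b  
>  s0   s0  s1 
   s1   s0  s2 
   s2   s0  s3 
 * s3   s3  s3 
(> = start, * = accepting)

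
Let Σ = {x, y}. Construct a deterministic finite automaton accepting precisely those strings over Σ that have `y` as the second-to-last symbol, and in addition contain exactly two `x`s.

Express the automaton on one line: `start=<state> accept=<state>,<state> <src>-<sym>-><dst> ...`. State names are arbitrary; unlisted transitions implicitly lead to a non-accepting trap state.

Handle the two conditions separately and then intersect. One (7 states) tracks the last 2 symbols read; the other (4 states) tracks the count of `x`s, saturating at 3. Each combined state is a pair, one component from each; accept when both components accept.
15 states suffice.
       x  y 
>  A   B  C 
   B   D  E 
   C   F  G 
   D   H  I 
   E   J  K 
   F   D  E 
   G   F  G 
   H   H  L 
   I   M  N 
 * J   H  I 
   K   J  K 
   L   M  O 
   M   H  L 
 * N   M  N 
   O   M  O 
(> = start, * = accepting)

start=A accept=J,N A-x->B A-y->C B-x->D B-y->E C-x->F C-y->G D-x->H D-y->I E-x->J E-y->K F-x->D F-y->E G-x->F G-y->G H-x->H H-y->L I-x->M I-y->N J-x->H J-y->I K-x->J K-y->K L-x->M L-y->O M-x->H M-y->L N-x->M N-y->N O-x->M O-y->O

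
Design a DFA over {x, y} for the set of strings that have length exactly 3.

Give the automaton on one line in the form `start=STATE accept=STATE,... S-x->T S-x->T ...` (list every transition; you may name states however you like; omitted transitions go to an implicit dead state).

We only need to distinguish lengths 0, 1, …, 3, and '>3'. Chain q0 → q1 → q2 → q3 → q4 on every symbol, with q4 looping. Accepting states: {q3}.
A 5-state machine:
        x   y  
>  q0   q1  q1 
   q1   q2  q2 
   q2   q3  q3 
 * q3   q4  q4 
   q4   q4  q4 
(> = start, * = accepting)

start=q0 accept=q3 q0-x->q1 q0-y->q1 q1-x->q2 q1-y->q2 q2-x->q3 q2-y->q3 q3-x->q4 q3-y->q4 q4-x->q4 q4-y->q4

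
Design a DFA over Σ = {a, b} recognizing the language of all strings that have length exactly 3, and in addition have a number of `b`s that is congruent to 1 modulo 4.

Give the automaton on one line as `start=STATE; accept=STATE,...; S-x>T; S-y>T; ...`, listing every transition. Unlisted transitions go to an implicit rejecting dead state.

Handle the two conditions separately and then intersect. One (5 states) tracks the input length, saturating at 4; the other (4 states) tracks the count of `b`s modulo 4. Each combined state is a pair, one component from each; accept when both components accept.
A 14-state machine:
          a    b  
>  q0     q1   q2 
   q1     q3   q4 
   q2     q4   q5 
   q3     q6   q7 
   q4     q7   q8 
   q5     q8   q9 
   q6    q10  q11 
 * q7    q11  q12 
   q8    q12  q13 
   q9    q13  q10 
   q10   q10  q11 
   q11   q11  q12 
   q12   q12  q13 
   q13   q13  q10 
(> = start, * = accepting)

start=q0; accept=q7; q0-a>q1; q0-b>q2; q1-a>q3; q1-b>q4; q2-a>q4; q2-b>q5; q3-a>q6; q3-b>q7; q4-a>q7; q4-b>q8; q5-a>q8; q5-b>q9; q6-a>q10; q6-b>q11; q7-a>q11; q7-b>q12; q8-a>q12; q8-b>q13; q9-a>q13; q9-b>q10; q10-a>q10; q10-b>q11; q11-a>q11; q11-b>q12; q12-a>q12; q12-b>q13; q13-a>q13; q13-b>q10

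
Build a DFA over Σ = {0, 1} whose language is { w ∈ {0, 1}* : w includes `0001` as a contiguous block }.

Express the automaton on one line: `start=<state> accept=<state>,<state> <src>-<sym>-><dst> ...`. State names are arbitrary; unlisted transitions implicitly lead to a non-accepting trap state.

start=S0 accept=S4 S0-0->S1 S0-1->S0 S1-0->S2 S1-1->S0 S2-0->S3 S2-1->S0 S3-0->S3 S3-1->S4 S4-0->S4 S4-1->S4

Track how much of `0001` has been matched so far: state S0 is no progress, S4 is the absorbing accept state reached once `0001` has occurred. Intermediate states record partial matches; on a mismatch, fall back to the longest reusable overlap.
A 5-state machine:
        0   1  
>  S0   S1  S0 
   S1   S2  S0 
   S2   S3  S0 
   S3   S3  S4 
 * S4   S4  S4 
(> = start, * = accepting)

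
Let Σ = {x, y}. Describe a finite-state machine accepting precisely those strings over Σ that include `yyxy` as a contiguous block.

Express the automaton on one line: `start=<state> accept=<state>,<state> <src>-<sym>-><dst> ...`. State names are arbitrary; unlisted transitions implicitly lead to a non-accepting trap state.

Track how much of `yyxy` has been matched so far: state A is no progress, E is the absorbing accept state reached once `yyxy` has occurred. Intermediate states record partial matches; on a mismatch, fall back to the longest reusable overlap.
A 5-state machine:
       x  y 
>  A   A  B 
   B   A  C 
   C   D  C 
   D   A  E 
 * E   E  E 
(> = start, * = accepting)

start=A accept=E A-x->A A-y->B B-x->A B-y->C C-x->D C-y->C D-x->A D-y->E E-x->E E-y->E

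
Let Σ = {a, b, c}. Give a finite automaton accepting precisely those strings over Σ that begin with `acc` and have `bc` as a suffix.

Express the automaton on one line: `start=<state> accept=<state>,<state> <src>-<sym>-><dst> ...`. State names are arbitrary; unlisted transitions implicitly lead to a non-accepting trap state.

start=s0 accept=s6 s0-a->s1 s0-b->s2 s0-c->s2 s1-a->s2 s1-b->s2 s1-c->s3 s2-a->s2 s2-b->s2 s2-c->s2 s3-a->s2 s3-b->s2 s3-c->s4 s4-a->s4 s4-b->s5 s4-c->s4 s5-a->s4 s5-b->s5 s5-c->s6 s6-a->s4 s6-b->s5 s6-c->s4

Build one automaton per condition and run them in lockstep. One (5 states) tracks whether the input so far still matches the prefix `acc`; the other (3 states) tracks how much of the suffix `bc` has currently been matched. Each combined state is a pair, one component from each; accept when both components accept. Minimizing collapses redundant product states.
        a   b   c  
>  s0   s1  s2  s2 
   s1   s2  s2  s3 
   s2   s2  s2  s2 
   s3   s2  s2  s4 
   s4   s4  s5  s4 
   s5   s4  s5  s6 
 * s6   s4  s5  s4 
(> = start, * = accepting)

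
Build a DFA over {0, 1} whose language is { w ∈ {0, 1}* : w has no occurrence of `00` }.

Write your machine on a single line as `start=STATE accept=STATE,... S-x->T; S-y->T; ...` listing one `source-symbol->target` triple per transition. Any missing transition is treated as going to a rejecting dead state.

Track partial matches of the forbidden pattern `00`. State s2 is a dead state reached once `00` has occurred; every other state accepts. s0 means no part of `00` is currently matched.
3 states suffice.
        0   1  
>* s0   s1  s0 
 * s1   s2  s0 
   s2   s2  s2 
(> = start, * = accepting)

start=s0; accept=s0,s1; s0-0->s1; s0-1->s0; s1-0->s2; s1-1->s0; s2-0->s2; s2-1->s2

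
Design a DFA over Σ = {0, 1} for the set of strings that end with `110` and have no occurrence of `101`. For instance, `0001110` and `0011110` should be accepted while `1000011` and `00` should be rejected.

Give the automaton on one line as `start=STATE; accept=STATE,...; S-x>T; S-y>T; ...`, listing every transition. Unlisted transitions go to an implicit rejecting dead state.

Run two small machines in parallel and take their product. The first has 4 states tracking how much of the suffix `110` has currently been matched; the second has 4 states tracking partial matches of the forbidden pattern `101`. A product state is a pair (one from each), accepting exactly when both do. Minimizing collapses redundant product states.
With 6 states:
        0   1  
>  s0   s0  s1 
   s1   s2  s3 
   s2   s0  s4 
   s3   s5  s3 
   s4   s4  s4 
 * s5   s0  s4 
(> = start, * = accepting)

start=s0; accept=s5; s0-0>s0; s0-1>s1; s1-0>s2; s1-1>s3; s2-0>s0; s2-1>s4; s3-0>s5; s3-1>s3; s4-0>s4; s4-1>s4; s5-0>s0; s5-1>s4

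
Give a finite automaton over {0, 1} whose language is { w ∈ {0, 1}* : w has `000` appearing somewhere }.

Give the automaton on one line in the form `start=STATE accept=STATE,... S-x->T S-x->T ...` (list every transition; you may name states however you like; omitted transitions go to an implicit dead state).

start=A accept=D A-0->B A-1->A B-0->C B-1->A C-0->D C-1->A D-0->D D-1->D

Track how much of `000` has been matched so far: state A is no progress, D is the absorbing accept state reached once `000` has occurred. Intermediate states record partial matches; on a mismatch, fall back to the longest reusable overlap.
With 4 states:
       0  1 
>  A   B  A 
   B   C  A 
   C   D  A 
 * D   D  D 
(> = start, * = accepting)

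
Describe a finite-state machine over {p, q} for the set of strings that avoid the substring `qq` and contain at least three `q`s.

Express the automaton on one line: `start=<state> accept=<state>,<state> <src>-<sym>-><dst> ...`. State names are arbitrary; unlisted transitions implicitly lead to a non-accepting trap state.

Build one automaton per condition and run them in lockstep. One (3 states) tracks partial matches of the forbidden pattern `qq`; the other (5 states) tracks the count of `q`s, saturating at 4. Each combined state is a pair, one component from each; accept when both components accept. After merging equivalent states the machine shrinks.
8 states suffice.
        p   q  
>  s0   s0  s1 
   s1   s2  s3 
   s2   s2  s4 
   s3   s3  s3 
   s4   s5  s3 
   s5   s5  s6 
 * s6   s7  s3 
 * s7   s7  s6 
(> = start, * = accepting)

start=s0 accept=s6,s7 s0-p->s0 s0-q->s1 s1-p->s2 s1-q->s3 s2-p->s2 s2-q->s4 s3-p->s3 s3-q->s3 s4-p->s5 s4-q->s3 s5-p->s5 s5-q->s6 s6-p->s7 s6-q->s3 s7-p->s7 s7-q->s6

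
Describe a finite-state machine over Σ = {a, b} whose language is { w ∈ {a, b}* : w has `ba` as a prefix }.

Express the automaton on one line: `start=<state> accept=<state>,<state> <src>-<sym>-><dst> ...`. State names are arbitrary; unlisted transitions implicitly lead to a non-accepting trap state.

Walk along `ba` while the input agrees: from q0 take `b` to q1, and so on. Any deviation drops to the rejecting sink q3. Once q2 is reached the prefix is confirmed and every continuation is accepted.
With 4 states:
        a   b  
>  q0   q3  q1 
   q1   q2  q3 
 * q2   q2  q2 
   q3   q3  q3 
(> = start, * = accepting)

start=q0 accept=q2 q0-a->q3 q0-b->q1 q1-a->q2 q1-b->q3 q2-a->q2 q2-b->q2 q3-a->q3 q3-b->q3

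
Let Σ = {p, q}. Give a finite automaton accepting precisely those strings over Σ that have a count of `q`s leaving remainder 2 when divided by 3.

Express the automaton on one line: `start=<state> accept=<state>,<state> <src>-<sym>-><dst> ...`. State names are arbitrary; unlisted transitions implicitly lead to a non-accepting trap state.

start=s0 accept=s2 s0-p->s0 s0-q->s1 s1-p->s1 s1-q->s2 s2-p->s2 s2-q->s0

Keep the running count of `q`s modulo 3: each `q` advances along the cycle s0 → s1 → s2 → s0 while other symbols loop. Accept at s2.
With 3 states:
        p   q  
>  s0   s0  s1 
   s1   s1  s2 
 * s2   s2  s0 
(> = start, * = accepting)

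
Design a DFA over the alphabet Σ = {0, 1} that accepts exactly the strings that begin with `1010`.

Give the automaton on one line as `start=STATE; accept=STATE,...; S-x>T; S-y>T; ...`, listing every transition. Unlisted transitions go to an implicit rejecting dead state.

Check the first 4 symbols one by one: q0 through q3 record how many have matched `1010` so far; any wrong symbol goes to the dead state q5. After all 4 match we enter the accepting sink q4.
A 6-state machine:
        0   1  
>  q0   q5  q1 
   q1   q2  q5 
   q2   q5  q3 
   q3   q4  q5 
 * q4   q4  q4 
   q5   q5  q5 
(> = start, * = accepting)

start=q0; accept=q4; q0-0>q5; q0-1>q1; q1-0>q2; q1-1>q5; q2-0>q5; q2-1>q3; q3-0>q4; q3-1>q5; q4-0>q4; q4-1>q4; q5-0>q5; q5-1>q5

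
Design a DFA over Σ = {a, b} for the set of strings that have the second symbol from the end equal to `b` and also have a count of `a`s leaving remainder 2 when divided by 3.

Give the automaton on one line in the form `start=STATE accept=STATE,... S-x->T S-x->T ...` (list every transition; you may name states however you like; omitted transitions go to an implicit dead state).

start=q0 accept=q5,q6 q0-a->q1 q0-b->q0 q1-a->q2 q1-b->q3 q2-a->q0 q2-b->q4 q3-a->q5 q3-b->q3 q4-a->q0 q4-b->q6 q5-a->q0 q5-b->q4 q6-a->q0 q6-b->q6

Build one automaton per condition and run them in lockstep. One (7 states) tracks the last 2 symbols read; the other (3 states) tracks the count of `a`s modulo 3. Each combined state is a pair, one component from each; accept when both components accept. Minimizing collapses redundant product states.
        a   b  
>  q0   q1  q0 
   q1   q2  q3 
   q2   q0  q4 
   q3   q5  q3 
   q4   q0  q6 
 * q5   q0  q4 
 * q6   q0  q6 
(> = start, * = accepting)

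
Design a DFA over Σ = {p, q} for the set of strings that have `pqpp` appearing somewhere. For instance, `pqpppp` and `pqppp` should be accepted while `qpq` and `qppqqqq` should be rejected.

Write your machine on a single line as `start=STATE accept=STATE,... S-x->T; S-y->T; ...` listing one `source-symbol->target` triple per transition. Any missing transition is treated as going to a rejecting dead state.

Track how much of `pqpp` has been matched so far: state S0 is no progress, S4 is the absorbing accept state reached once `pqpp` has occurred. Intermediate states record partial matches; on a mismatch, fall back to the longest reusable overlap.
        p   q  
>  S0   S1  S0 
   S1   S1  S2 
   S2   S3  S0 
   S3   S4  S2 
 * S4   S4  S4 
(> = start, * = accepting)

start=S0; accept=S4; S0-p->S1; S0-q->S0; S1-p->S1; S1-q->S2; S2-p->S3; S2-q->S0; S3-p->S4; S3-q->S2; S4-p->S4; S4-q->S4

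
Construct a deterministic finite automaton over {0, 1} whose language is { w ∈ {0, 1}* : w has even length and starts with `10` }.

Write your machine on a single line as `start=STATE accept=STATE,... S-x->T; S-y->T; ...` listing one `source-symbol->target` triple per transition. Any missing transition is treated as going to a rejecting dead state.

Run two small machines in parallel and take their product. One (2 states) tracks the input length modulo 2; the other (4 states) tracks whether the input so far still matches the prefix `10`. Each combined state is a pair, one component from each; accept when both components accept.
With 6 states:
        0   1  
>  q0   q1  q2 
   q1   q3  q3 
   q2   q4  q3 
   q3   q1  q1 
 * q4   q5  q5 
   q5   q4  q4 
(> = start, * = accepting)

start=q0; accept=q4; q0-0->q1; q0-1->q2; q1-0->q3; q1-1->q3; q2-0->q4; q2-1->q3; q3-0->q1; q3-1->q1; q4-0->q5; q4-1->q5; q5-0->q4; q5-1->q4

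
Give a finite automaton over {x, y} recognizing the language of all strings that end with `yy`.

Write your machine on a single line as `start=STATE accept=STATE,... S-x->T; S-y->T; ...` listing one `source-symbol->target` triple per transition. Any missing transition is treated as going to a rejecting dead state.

Remember how much of `yy` the current input suffix matches. State s0 means no match yet; s1 means the last symbol is `y`; s2 means the last 2 symbols are `yy`. Only s2 accepts. On a mismatch, fall back to the longest proper suffix that is still a prefix of `yy`.
3 states suffice.
        x   y  
>  s0   s0  s1 
   s1   s0  s2 
 * s2   s0  s2 
(> = start, * = accepting)

start=s0; accept=s2; s0-x->s0; s0-y->s1; s1-x->s0; s1-y->s2; s2-x->s0; s2-y->s2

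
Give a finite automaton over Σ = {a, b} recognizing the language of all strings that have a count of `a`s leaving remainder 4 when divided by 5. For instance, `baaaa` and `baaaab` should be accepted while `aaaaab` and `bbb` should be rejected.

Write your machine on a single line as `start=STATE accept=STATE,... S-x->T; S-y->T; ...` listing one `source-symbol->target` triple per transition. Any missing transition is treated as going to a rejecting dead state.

The only thing that matters is how many `a`s have appeared, reduced mod 5. Use one state per residue: q0 for 0, …, q4 for 4. Reading `a` moves to the next residue; anything else stays put. q4 is accepting.
A 5-state machine:
        a   b  
>  q0   q1  q0 
   q1   q2  q1 
   q2   q3  q2 
   q3   q4  q3 
 * q4   q0  q4 
(> = start, * = accepting)

start=q0; accept=q4; q0-a->q1; q0-b->q0; q1-a->q2; q1-b->q1; q2-a->q3; q2-b->q2; q3-a->q4; q3-b->q3; q4-a->q0; q4-b->q4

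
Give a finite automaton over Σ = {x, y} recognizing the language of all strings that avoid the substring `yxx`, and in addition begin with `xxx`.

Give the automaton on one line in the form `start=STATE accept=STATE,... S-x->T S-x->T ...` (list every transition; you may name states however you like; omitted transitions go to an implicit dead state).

Build one automaton per condition and run them in lockstep. One (4 states) tracks partial matches of the forbidden pattern `yxx`; the other (5 states) tracks whether the input so far still matches the prefix `xxx`. Each combined state is a pair, one component from each; accept when both components accept.
A 10-state machine:
       x  y 
>  A   B  C 
   B   D  C 
   C   E  C 
   D   F  C 
   E   G  C 
 * F   F  H 
   G   G  G 
 * H   I  H 
 * I   J  H 
   J   J  J 
(> = start, * = accepting)

start=A accept=F,H,I A-x->B A-y->C B-x->D B-y->C C-x->E C-y->C D-x->F D-y->C E-x->G E-y->C F-x->F F-y->H G-x->G G-y->G H-x->I H-y->H I-x->J I-y->H J-x->J J-y->J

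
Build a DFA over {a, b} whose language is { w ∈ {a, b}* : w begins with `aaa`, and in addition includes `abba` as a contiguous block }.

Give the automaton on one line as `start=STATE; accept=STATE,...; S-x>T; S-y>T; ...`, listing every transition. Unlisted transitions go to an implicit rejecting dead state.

Run two small machines in parallel and take their product. The first has 5 states tracking whether the input so far still matches the prefix `aaa`; the second has 5 states tracking whether and how much of `abba` has been seen. A product state is a pair (one from each), accepting exactly when both do.
          a    b  
>  S0     S1   S2 
   S1     S3   S4 
   S2     S5   S2 
   S3     S6   S4 
   S4     S5   S7 
   S5     S5   S4 
   S6     S6   S8 
   S7     S9   S2 
   S8     S6  S10 
   S9     S9   S9 
   S10   S11  S12 
 * S11   S11  S11 
   S12    S6  S12 
(> = start, * = accepting)

start=S0; accept=S11; S0-a>S1; S0-b>S2; S1-a>S3; S1-b>S4; S2-a>S5; S2-b>S2; S3-a>S6; S3-b>S4; S4-a>S5; S4-b>S7; S5-a>S5; S5-b>S4; S6-a>S6; S6-b>S8; S7-a>S9; S7-b>S2; S8-a>S6; S8-b>S10; S9-a>S9; S9-b>S9; S10-a>S11; S10-b>S12; S11-a>S11; S11-b>S11; S12-a>S6; S12-b>S12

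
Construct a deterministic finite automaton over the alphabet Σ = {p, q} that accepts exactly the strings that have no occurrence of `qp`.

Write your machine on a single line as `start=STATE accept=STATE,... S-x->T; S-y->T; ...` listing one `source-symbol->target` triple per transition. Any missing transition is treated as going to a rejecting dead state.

Track partial matches of the forbidden pattern `qp`. State s2 is a dead state reached once `qp` has occurred; every other state accepts. s0 means no part of `qp` is currently matched.
        p   q  
>* s0   s0  s1 
 * s1   s2  s1 
   s2   s2  s2 
(> = start, * = accepting)

start=s0; accept=s0,s1; s0-p->s0; s0-q->s1; s1-p->s2; s1-q->s1; s2-p->s2; s2-q->s2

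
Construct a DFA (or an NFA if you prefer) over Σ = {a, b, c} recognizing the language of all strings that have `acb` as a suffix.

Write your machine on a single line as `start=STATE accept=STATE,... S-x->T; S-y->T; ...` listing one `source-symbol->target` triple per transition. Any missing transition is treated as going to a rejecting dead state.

Let each state record the length of the longest suffix of the input read so far that is also a prefix of `acb`. S1 means the last symbol is `a`; S2 means the last 2 symbols are `ac`; S3 means the last 3 symbols are `acb`. Accept only at S3, where the string currently ends in `acb`.
        a   b   c  
>  S0   S1  S0  S0 
   S1   S1  S0  S2 
   S2   S1  S3  S0 
 * S3   S1  S0  S0 
(> = start, * = accepting)

start=S0; accept=S3; S0-a->S1; S0-b->S0; S0-c->S0; S1-a->S1; S1-b->S0; S1-c->S2; S2-a->S1; S2-b->S3; S2-c->S0; S3-a->S1; S3-b->S0; S3-c->S0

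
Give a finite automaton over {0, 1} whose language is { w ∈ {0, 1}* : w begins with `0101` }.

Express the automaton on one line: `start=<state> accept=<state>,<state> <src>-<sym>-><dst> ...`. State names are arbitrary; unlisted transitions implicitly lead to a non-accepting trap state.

start=q0 accept=q4 q0-0->q1 q0-1->q5 q1-0->q5 q1-1->q2 q2-0->q3 q2-1->q5 q3-0->q5 q3-1->q4 q4-0->q4 q4-1->q4 q5-0->q5 q5-1->q5

Check the first 4 symbols one by one: q0 through q3 record how many have matched `0101` so far; any wrong symbol goes to the dead state q5. After all 4 match we enter the accepting sink q4.
6 states suffice.
        0   1  
>  q0   q1  q5 
   q1   q5  q2 
   q2   q3  q5 
   q3   q5  q4 
 * q4   q4  q4 
   q5   q5  q5 
(> = start, * = accepting)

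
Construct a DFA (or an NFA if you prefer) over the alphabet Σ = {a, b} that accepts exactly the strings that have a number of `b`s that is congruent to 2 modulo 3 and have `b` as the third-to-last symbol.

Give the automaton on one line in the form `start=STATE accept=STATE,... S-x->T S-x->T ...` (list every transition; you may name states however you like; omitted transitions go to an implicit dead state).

start=q0 accept=q5,q6,q10,q13 q0-a->q0 q0-b->q1 q1-a->q2 q1-b->q3 q2-a->q4 q2-b->q5 q3-a->q6 q3-b->q7 q4-a->q4 q4-b->q8 q5-a->q9 q5-b->q7 q6-a->q10 q6-b->q7 q7-a->q0 q7-b->q11 q8-a->q9 q8-b->q7 q9-a->q10 q9-b->q7 q10-a->q12 q10-b->q7 q11-a->q2 q11-b->q13 q12-a->q12 q12-b->q7 q13-a->q6 q13-b->q7

Build one automaton per condition and run them in lockstep. The first has 3 states tracking the count of `b`s modulo 3; the second has 15 states tracking the last 3 symbols read. A product state is a pair (one from each), accepting exactly when both do. Equivalent product states are then merged.
          a    b  
>  q0     q0   q1 
   q1     q2   q3 
   q2     q4   q5 
   q3     q6   q7 
   q4     q4   q8 
 * q5     q9   q7 
 * q6    q10   q7 
   q7     q0  q11 
   q8     q9   q7 
   q9    q10   q7 
 * q10   q12   q7 
   q11    q2  q13 
   q12   q12   q7 
 * q13    q6   q7 
(> = start, * = accepting)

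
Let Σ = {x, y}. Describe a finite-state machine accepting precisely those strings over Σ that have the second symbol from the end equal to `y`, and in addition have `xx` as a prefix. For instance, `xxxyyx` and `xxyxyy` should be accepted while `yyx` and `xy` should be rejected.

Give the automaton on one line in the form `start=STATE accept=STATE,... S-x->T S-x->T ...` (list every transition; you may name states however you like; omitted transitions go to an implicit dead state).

start=q0 accept=q5,q6 q0-x->q1 q0-y->q2 q1-x->q3 q1-y->q2 q2-x->q2 q2-y->q2 q3-x->q3 q3-y->q4 q4-x->q5 q4-y->q6 q5-x->q3 q5-y->q4 q6-x->q5 q6-y->q6

Build one automaton per condition and run them in lockstep. The first has 7 states tracking the last 2 symbols read; the second has 4 states tracking whether the input so far still matches the prefix `xx`. A product state is a pair (one from each), accepting exactly when both do. Minimizing collapses redundant product states.
        x   y  
>  q0   q1  q2 
   q1   q3  q2 
   q2   q2  q2 
   q3   q3  q4 
   q4   q5  q6 
 * q5   q3  q4 
 * q6   q5  q6 
(> = start, * = accepting)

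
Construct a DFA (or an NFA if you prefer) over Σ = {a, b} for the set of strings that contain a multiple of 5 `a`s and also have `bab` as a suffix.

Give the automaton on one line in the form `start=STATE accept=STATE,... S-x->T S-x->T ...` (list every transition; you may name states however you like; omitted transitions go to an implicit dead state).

Handle the two conditions separately and then intersect. One (5 states) tracks the count of `a`s modulo 5; the other (4 states) tracks how much of the suffix `bab` has currently been matched. Each combined state is a pair, one component from each; accept when both components accept.
          a    b  
>  S0     S1   S2 
   S1     S3   S4 
   S2     S5   S2 
   S3     S6   S7 
   S4     S8   S4 
   S5     S3   S9 
   S6    S10  S11 
   S7    S12   S7 
   S8     S6  S13 
   S9     S8   S4 
   S10    S0  S14 
   S11   S15  S11 
   S12   S10  S16 
   S13   S12   S7 
   S14   S17  S14 
   S15    S0  S18 
   S16   S15  S11 
   S17    S1  S19 
   S18   S17  S14 
 * S19    S5   S2 
(> = start, * = accepting)

start=S0 accept=S19 S0-a->S1 S0-b->S2 S1-a->S3 S1-b->S4 S2-a->S5 S2-b->S2 S3-a->S6 S3-b->S7 S4-a->S8 S4-b->S4 S5-a->S3 S5-b->S9 S6-a->S10 S6-b->S11 S7-a->S12 S7-b->S7 S8-a->S6 S8-b->S13 S9-a->S8 S9-b->S4 S10-a->S0 S10-b->S14 S11-a->S15 S11-b->S11 S12-a->S10 S12-b->S16 S13-a->S12 S13-b->S7 S14-a->S17 S14-b->S14 S15-a->S0 S15-b->S18 S16-a->S15 S16-b->S11 S17-a->S1 S17-b->S19 S18-a->S17 S18-b->S14 S19-a->S5 S19-b->S2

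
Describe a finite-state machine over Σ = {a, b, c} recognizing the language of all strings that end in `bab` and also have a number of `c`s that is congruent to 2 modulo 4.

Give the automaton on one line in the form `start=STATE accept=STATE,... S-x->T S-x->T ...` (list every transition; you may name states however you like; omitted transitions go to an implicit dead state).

Handle the two conditions separately and then intersect. One (4 states) tracks how much of the suffix `bab` has currently been matched; the other (4 states) tracks the count of `c`s modulo 4. Each combined state is a pair, one component from each; accept when both components accept. Equivalent product states are then merged.
A 7-state machine:
        a   b   c  
>  S0   S0  S0  S1 
   S1   S1  S1  S2 
   S2   S2  S3  S4 
   S3   S5  S3  S4 
   S4   S4  S4  S0 
   S5   S2  S6  S4 
 * S6   S5  S3  S4 
(> = start, * = accepting)

start=S0 accept=S6 S0-a->S0 S0-b->S0 S0-c->S1 S1-a->S1 S1-b->S1 S1-c->S2 S2-a->S2 S2-b->S3 S2-c->S4 S3-a->S5 S3-b->S3 S3-c->S4 S4-a->S4 S4-b->S4 S4-c->S0 S5-a->S2 S5-b->S6 S5-c->S4 S6-a->S5 S6-b->S3 S6-c->S4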